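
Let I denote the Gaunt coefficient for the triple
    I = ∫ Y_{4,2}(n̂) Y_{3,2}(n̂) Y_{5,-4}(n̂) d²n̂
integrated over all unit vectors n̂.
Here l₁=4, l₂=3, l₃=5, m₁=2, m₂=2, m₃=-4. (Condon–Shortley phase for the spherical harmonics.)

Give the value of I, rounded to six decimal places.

Checks pass: Σm=0; 12 even; l₃=5∈[1,7].
(2·4+1)(2·3+1)(2·5+1) = 693
Δ: 2! 6! 4! / 13! → 1/180180
sum: t=0:+1/576 t=1:−1/144 t=2:+1/576 = -1/288
3j²(4 3 5; 0 0 0) = Δ·Π!·Σ² = 20/1001  (sign +1)
sum: t=1:−1/2880 t=2:+1/8640 = -1/4320
3j²(4 3 5; 2 2 -4) = Δ·Π!·Σ² = 8/429  (sign +1)
combine: 4πI² = 693·20/1001·8/429 = 480/1859
take √, sign +1: I = 0.14334284

0.143343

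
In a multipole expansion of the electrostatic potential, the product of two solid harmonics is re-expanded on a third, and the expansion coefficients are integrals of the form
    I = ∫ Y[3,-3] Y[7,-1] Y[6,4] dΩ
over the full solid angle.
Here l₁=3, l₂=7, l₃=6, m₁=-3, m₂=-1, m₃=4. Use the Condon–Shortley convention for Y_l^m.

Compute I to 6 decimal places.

Rules hold: Σm=0, L=16 even, 4≤6≤10.
N = 7·15·13 = 1365
Δ = 4!·2!·10!/17! = 1/2042040
Racah Σ t=1..3: t=1:−1/207360 t=2:+1/57600 t=3:−1/207360 = 1/129600
⇒ 3j(3 7 6; 0 0 0)² = 168/12155, sgn +1
Racah Σ t=4..4: t=4:+1/3870720 = 1/3870720
⇒ 3j(3 7 6; -3 -1 4)² = 675/136136, sgn +1
4πI² = N·(3j₀)²·(3jₘ)² = 42525/454597
I = +1·√(0.0935444/4π) = 0.08627877

0.086279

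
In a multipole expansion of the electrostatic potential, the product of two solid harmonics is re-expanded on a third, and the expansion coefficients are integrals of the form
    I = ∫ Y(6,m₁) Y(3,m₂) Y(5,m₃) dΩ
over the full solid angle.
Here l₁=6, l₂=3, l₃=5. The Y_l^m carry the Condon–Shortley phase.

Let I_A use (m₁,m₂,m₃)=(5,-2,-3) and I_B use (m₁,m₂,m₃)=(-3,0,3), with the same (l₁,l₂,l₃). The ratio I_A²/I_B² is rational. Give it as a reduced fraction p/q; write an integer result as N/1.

22/1

l's match ⇒ only the (l;m) 3-j factors differ between A and B.
A: triangle coeff Δ(6,3,5) = 1/675675; Σ_t [0,1]: t=0:+1/120960 t=1:−1/483840 = 1/161280; (3j)²=2/91 [(6 3 5; 5 -2 -3)], sign=+1
B: triangle coeff Δ(6,3,5) = 1/675675; Σ_t [1,3]: t=1:−1/483840 t=2:+1/20160 t=3:−1/17280 = -1/96768; (3j)²=1/1001 [(6 3 5; -3 0 3)], sign=-1
I_A²/I_B² = (2/91)/(1/1001) = 22/1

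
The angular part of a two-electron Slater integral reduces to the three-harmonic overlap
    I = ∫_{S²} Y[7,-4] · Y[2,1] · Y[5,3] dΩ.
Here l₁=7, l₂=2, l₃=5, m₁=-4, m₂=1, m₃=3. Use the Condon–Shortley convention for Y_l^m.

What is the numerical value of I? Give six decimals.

Checks pass: Σm=0; 14 even; l₃=5∈[5,9].
(2·7+1)(2·2+1)(2·5+1) = 825
Δ: 4! 10! 0! / 15! → 1/15015
sum: t=2:+1/57600 = 1/57600
3j²(7 2 5; 0 0 0) = Δ·Π!·Σ² = 21/715  (sign -1)
sum: t=3:−1/483840 = -1/483840
3j²(7 2 5; -4 1 3) = Δ·Π!·Σ² = 3/91  (sign -1)
combine: 4πI² = 825·21/715·3/91 = 135/169
take √, sign +1: I = 0.25212656

0.252127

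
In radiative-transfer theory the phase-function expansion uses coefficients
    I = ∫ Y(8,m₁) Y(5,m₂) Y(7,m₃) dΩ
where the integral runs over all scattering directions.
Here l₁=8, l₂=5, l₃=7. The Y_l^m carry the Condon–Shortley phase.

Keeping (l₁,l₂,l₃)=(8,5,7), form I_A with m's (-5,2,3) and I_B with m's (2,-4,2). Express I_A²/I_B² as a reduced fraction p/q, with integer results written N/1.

l's match ⇒ only the (l;m) 3-j factors differ between A and B.
A: triangle coeff Δ(8,5,7) = 1/814773960; Σ_t [3,6]: t=3:−1/3135283200 t=4:+1/104509440 t=5:−1/38707200 t=6:+1/130636800 = -1/111974400; (3j)²=28/2907 [(8 5 7; -5 2 3)], sign=-1
B: triangle coeff Δ(8,5,7) = 1/814773960; Σ_t [0,1]: t=0:+1/74649600 t=1:−1/41472000 = -1/93312000; (3j)²=1344/230945 [(8 5 7; 2 -4 2)], sign=+1
I_A²/I_B² = (28/2907)/(1344/230945) = 715/432

715/432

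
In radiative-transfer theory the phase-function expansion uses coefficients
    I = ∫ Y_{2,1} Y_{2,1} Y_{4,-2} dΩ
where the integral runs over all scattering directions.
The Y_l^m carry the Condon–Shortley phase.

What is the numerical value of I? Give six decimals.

0.254875

Rules hold: Σm=0, L=8 even, 0≤4≤4.
N = 5·5·9 = 225
Δ = 0!·4!·4!/9! = 1/630
Racah Σ t=0..0: t=0:+1/16 = 1/16
⇒ 3j(2 2 4; 0 0 0)² = 2/35, sgn +1
Racah Σ t=0..0: t=0:+1/36 = 1/36
⇒ 3j(2 2 4; 1 1 -2)² = 4/63, sgn +1
4πI² = N·(3j₀)²·(3jₘ)² = 40/49
I = +1·√(0.816327/4π) = 0.25487487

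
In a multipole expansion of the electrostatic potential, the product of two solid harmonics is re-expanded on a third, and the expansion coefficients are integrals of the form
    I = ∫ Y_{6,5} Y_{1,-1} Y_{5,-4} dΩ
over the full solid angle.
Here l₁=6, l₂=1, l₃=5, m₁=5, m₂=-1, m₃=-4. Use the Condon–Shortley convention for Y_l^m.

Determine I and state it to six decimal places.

m-sum 0 ✓  L=12 even ✓  5≤5≤7 ✓
Π(2lᵢ+1) = 13×3×11 = 429
triangle coeff Δ(6,1,5) = 1/858
Σ_t [1,1]: t=1:−1/14400 = -1/14400
(3j)²=6/143 [(6 1 5; 0 0 0)], sign=+1
Σ_t [0,0]: t=0:+1/725760 = 1/725760
(3j)²=5/78 [(6 1 5; 5 -1 -4)], sign=-1
⇒ 4πI² = 15/13
I = (-1)√(15/13/(4π)) = -0.30301841

-0.303018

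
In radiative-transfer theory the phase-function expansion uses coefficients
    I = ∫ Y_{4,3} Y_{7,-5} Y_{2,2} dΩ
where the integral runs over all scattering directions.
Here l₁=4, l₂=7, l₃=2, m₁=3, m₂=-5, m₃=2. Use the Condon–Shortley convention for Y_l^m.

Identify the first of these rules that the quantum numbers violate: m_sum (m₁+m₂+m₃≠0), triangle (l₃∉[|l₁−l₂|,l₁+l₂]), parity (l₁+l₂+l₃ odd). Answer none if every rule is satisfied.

azimuthal sum: 3 − 5 + 2 = 0  ✓
3 ≤ 2 ≤ 11 (triangle on l)  ✗
L = 4 + 7 + 2 = 13 (odd)

triangle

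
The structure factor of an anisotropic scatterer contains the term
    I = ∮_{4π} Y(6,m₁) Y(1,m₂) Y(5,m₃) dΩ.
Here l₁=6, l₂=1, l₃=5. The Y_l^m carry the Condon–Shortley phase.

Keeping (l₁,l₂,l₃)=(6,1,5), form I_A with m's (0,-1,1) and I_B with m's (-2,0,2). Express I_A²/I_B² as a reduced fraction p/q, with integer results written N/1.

15/32

Shared (l₁,l₂,l₃)=(6,1,5): N and (l;000)² cancel in I_A²/I_B².
A: Δ = 2!·10!·0!/13! = 1/858; Racah Σ t=0..0: t=0:+1/34560 = 1/34560; ⇒ 3j(6 1 5; 0 -1 1)² = 5/286, sgn +1
B: Δ = 2!·10!·0!/13! = 1/858; Racah Σ t=1..1: t=1:−1/30240 = -1/30240; ⇒ 3j(6 1 5; -2 0 2)² = 16/429, sgn +1
I_A²/I_B² = (5/286)/(16/429) = 15/32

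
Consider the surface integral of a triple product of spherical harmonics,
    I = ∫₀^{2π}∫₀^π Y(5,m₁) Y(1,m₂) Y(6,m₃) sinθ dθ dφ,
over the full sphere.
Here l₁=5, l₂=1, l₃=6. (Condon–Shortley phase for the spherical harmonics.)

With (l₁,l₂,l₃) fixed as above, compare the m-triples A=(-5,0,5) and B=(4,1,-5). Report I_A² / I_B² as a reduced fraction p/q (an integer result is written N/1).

1/5

Same 5,1,6: normalisation and zero-m 3j drop out of the ratio.
A: Δ: 0! 10! 2! / 13! → 1/858; sum: t=0:+1/3628800 = 1/3628800; 3j²(5 1 6; -5 0 5) = Δ·Π!·Σ² = 1/78  (sign -1)
B: Δ: 0! 10! 2! / 13! → 1/858; sum: t=0:+1/725760 = 1/725760; 3j²(5 1 6; 4 1 -5) = Δ·Π!·Σ² = 5/78  (sign -1)
I_A²/I_B² = (1/78)/(5/78) = 1/5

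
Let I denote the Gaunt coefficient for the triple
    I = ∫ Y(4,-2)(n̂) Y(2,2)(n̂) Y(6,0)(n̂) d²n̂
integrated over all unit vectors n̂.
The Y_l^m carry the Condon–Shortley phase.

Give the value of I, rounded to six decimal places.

0.061597

Rules hold: Σm=0, L=12 even, 2≤6≤6.
N = 9·5·13 = 585
Δ = 0!·8!·4!/13! = 1/6435
Racah Σ t=0..0: t=0:+1/2304 = 1/2304
⇒ 3j(4 2 6; 0 0 0)² = 5/143, sgn +1
Racah Σ t=0..0: t=0:+1/34560 = 1/34560
⇒ 3j(4 2 6; -2 2 0)² = 1/429, sgn +1
4πI² = N·(3j₀)²·(3jₘ)² = 75/1573
I = +1·√(0.0476796/4π) = 0.06159725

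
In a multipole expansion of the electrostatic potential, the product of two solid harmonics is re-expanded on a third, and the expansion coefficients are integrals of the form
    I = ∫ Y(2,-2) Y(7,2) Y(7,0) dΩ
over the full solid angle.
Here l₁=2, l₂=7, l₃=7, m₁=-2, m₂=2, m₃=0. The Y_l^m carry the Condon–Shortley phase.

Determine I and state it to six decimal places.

m-sum 0 ✓  L=16 even ✓  5≤7≤9 ✓
Π(2lᵢ+1) = 5×15×15 = 1125
triangle coeff Δ(2,7,7) = 1/185640
Σ_t [0,2]: t=0:+1/2419200 t=1:−1/518400 t=2:+1/2419200 = -1/907200
(3j)²=56/3315 [(2 7 7; 0 0 0)], sign=+1
Σ_t [2,2]: t=2:+1/2419200 = 1/2419200
(3j)²=27/1105 [(2 7 7; -2 2 0)], sign=-1
⇒ 4πI² = 22680/48841
I = (-1)√(22680/48841/(4π)) = -0.19223140

-0.192231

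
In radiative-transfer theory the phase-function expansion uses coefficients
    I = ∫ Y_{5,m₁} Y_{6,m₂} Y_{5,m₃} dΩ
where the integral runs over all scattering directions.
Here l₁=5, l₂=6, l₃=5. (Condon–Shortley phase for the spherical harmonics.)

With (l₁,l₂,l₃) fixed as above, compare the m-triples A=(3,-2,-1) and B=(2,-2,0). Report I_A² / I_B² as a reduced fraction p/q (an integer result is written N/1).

121/20

Same 5,6,5: normalisation and zero-m 3j drop out of the ratio.
A: Δ: 6! 4! 6! / 17! → 1/28588560; sum: t=0:+1/138240 t=1:−1/25920 t=2:+1/55296 = -11/829440; 3j²(5 6 5; 3 -2 -1) = Δ·Π!·Σ² = 11/1326  (sign -1)
B: Δ: 6! 4! 6! / 17! → 1/28588560; sum: t=0:+1/207360 t=1:−1/17280 t=2:+1/13824 t=3:−1/103680 = 1/103680; 3j²(5 6 5; 2 -2 0) = Δ·Π!·Σ² = 10/7293  (sign -1)
I_A²/I_B² = (11/1326)/(10/7293) = 121/20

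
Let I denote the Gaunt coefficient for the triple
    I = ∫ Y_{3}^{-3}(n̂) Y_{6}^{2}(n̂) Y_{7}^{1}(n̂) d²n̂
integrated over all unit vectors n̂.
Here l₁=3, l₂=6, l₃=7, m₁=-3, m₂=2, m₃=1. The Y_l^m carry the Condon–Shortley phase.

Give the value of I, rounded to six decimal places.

0.147021

Checks pass: Σm=0; 16 even; l₃=7∈[3,9].
(2·3+1)(2·6+1)(2·7+1) = 1365
Δ: 2! 4! 10! / 17! → 1/2042040
sum: t=0:+1/207360 t=1:−1/57600 t=2:+1/207360 = -1/129600
3j²(3 6 7; 0 0 0) = Δ·Π!·Σ² = 168/12155  (sign +1)
sum: t=2:+1/829440 = 1/829440
3j²(3 6 7; -3 2 1) = Δ·Π!·Σ² = 35/2431  (sign +1)
combine: 4πI² = 1365·168/12155·35/2431 = 123480/454597
take √, sign +1: I = 0.14702124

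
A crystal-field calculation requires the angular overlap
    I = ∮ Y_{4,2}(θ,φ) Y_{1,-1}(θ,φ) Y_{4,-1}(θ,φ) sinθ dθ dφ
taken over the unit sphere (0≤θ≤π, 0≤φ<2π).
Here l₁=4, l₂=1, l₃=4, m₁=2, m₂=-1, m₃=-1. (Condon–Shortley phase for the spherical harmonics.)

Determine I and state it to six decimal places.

0.000000

Σlᵢ=9 odd — θ-integrand is odd under cosθ→−cosθ; I=0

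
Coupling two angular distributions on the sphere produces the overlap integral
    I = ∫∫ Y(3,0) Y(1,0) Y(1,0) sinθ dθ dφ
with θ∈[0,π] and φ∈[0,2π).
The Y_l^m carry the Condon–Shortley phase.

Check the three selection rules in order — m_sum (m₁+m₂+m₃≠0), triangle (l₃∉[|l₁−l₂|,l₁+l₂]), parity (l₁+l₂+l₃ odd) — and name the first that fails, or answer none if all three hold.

m₁+m₂+m₃ = 0 + 0 + 0 = 0  ✓
triangle: |3−1|=2 ≤ l₃=1 ≤ 3+1=4  ✗
parity: l₁+l₂+l₃ = 5 is odd

triangle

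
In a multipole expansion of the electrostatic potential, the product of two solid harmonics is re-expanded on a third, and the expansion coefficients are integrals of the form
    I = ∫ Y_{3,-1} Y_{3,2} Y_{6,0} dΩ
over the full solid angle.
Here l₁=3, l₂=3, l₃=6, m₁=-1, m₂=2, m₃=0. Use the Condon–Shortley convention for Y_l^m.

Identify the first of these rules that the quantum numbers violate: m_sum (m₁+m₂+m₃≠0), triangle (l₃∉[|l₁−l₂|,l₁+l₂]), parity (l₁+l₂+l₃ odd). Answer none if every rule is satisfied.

Σmᵢ = 1  ✗
l₃∈[|l₁−l₂|,l₁+l₂]=[0,6], have l₃=6
Σlᵢ = 12 ⇒ even

m_sum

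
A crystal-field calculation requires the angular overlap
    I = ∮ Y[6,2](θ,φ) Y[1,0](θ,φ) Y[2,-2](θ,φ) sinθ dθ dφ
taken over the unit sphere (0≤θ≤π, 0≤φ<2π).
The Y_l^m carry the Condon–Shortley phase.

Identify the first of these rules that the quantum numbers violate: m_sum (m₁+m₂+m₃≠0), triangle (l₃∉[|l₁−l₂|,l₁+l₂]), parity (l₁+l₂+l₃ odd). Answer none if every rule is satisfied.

Σmᵢ = 0  ✓
l₃∈[|l₁−l₂|,l₁+l₂]=[5,7], have l₃=2  ✗
Σlᵢ = 9 ⇒ odd

triangle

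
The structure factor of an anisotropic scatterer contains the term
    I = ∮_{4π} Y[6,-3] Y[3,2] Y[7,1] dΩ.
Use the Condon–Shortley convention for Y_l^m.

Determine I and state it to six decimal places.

0.167202

Checks pass: Σm=0; 16 even; l₃=7∈[3,9].
(2·6+1)(2·3+1)(2·7+1) = 1365
Δ: 2! 10! 4! / 17! → 1/2042040
sum: t=0:+1/207360 t=1:−1/57600 t=2:+1/207360 = -1/129600
3j²(6 3 7; 0 0 0) = Δ·Π!·Σ² = 168/12155  (sign +1)
sum: t=1:−1/1935360 t=2:+1/362880 = 13/5806080
3j²(6 3 7; -3 2 1) = Δ·Π!·Σ² = 195/10472  (sign +1)
combine: 4πI² = 1365·168/12155·195/10472 = 12285/34969
take √, sign +1: I = 0.16720184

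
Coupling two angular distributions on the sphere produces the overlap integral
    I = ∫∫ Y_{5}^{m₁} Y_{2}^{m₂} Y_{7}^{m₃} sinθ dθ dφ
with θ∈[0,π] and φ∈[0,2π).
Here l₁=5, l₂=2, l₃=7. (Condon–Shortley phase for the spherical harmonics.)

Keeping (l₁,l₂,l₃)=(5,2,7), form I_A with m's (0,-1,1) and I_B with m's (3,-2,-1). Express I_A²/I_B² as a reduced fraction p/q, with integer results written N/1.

112/5

Same 5,2,7: normalisation and zero-m 3j drop out of the ratio.
A: Δ: 0! 10! 4! / 15! → 1/15015; sum: t=0:+1/86400 = 1/86400; 3j²(5 2 7; 0 -1 1) = Δ·Π!·Σ² = 16/715  (sign +1)
B: Δ: 0! 10! 4! / 15! → 1/15015; sum: t=0:+1/1935360 = 1/1935360; 3j²(5 2 7; 3 -2 -1) = Δ·Π!·Σ² = 1/1001  (sign +1)
I_A²/I_B² = (16/715)/(1/1001) = 112/5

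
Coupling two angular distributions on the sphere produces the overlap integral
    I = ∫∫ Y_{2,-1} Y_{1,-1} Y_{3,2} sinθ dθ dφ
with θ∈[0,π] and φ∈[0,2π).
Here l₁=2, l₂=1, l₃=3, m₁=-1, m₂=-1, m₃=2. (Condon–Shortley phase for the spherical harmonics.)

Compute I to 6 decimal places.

0.261169

Checks pass: Σm=0; 6 even; l₃=3∈[1,3].
(2·2+1)(2·1+1)(2·3+1) = 105
Δ: 0! 4! 2! / 7! → 1/105
sum: t=0:+1/4 = 1/4
3j²(2 1 3; 0 0 0) = Δ·Π!·Σ² = 3/35  (sign -1)
sum: t=0:+1/12 = 1/12
3j²(2 1 3; -1 -1 2) = Δ·Π!·Σ² = 2/21  (sign -1)
combine: 4πI² = 105·3/35·2/21 = 6/7
take √, sign +1: I = 0.26116903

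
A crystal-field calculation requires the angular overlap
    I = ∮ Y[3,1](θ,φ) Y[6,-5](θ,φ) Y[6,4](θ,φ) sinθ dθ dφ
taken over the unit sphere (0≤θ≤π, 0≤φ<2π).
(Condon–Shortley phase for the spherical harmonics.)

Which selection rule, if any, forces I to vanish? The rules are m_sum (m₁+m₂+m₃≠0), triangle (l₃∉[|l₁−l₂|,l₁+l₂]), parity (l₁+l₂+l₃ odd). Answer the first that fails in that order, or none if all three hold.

m₁+m₂+m₃ = 1 − 5 + 4 = 0  ✓
triangle: |3−6|=3 ≤ l₃=6 ≤ 3+6=9  ✓
parity: l₁+l₂+l₃ = 15 is odd  ✗

parity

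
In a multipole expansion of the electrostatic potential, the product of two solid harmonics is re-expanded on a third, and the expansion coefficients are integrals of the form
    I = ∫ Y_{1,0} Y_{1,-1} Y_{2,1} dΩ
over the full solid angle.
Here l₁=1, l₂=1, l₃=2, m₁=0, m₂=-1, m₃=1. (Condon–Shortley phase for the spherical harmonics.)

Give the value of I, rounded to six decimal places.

m-sum 0 ✓  L=4 even ✓  0≤2≤2 ✓
Π(2lᵢ+1) = 3×3×5 = 45
triangle coeff Δ(1,1,2) = 1/30
Σ_t [0,0]: t=0:+1/1 = 1/1
(3j)²=2/15 [(1 1 2; 0 0 0)], sign=+1
Σ_t [0,0]: t=0:+1/2 = 1/2
(3j)²=1/10 [(1 1 2; 0 -1 1)], sign=-1
⇒ 4πI² = 3/5
I = (-1)√(3/5/(4π)) = -0.21850969

-0.218510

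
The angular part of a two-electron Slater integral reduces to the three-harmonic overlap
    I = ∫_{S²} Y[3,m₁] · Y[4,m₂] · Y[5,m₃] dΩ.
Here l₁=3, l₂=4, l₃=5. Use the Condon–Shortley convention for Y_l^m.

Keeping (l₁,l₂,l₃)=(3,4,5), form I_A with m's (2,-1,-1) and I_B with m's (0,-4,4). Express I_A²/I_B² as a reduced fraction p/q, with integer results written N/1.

3125/7056

Shared (l₁,l₂,l₃)=(3,4,5): N and (l;000)² cancel in I_A²/I_B².
A: Δ = 2!·4!·6!/13! = 1/180180; Racah Σ t=0..1: t=0:+1/432 t=1:−1/1152 = 5/3456; ⇒ 3j(3 4 5; 2 -1 -1)² = 625/36036, sgn +1
B: Δ = 2!·4!·6!/13! = 1/180180; Racah Σ t=0..0: t=0:+1/8640 = 1/8640; ⇒ 3j(3 4 5; 0 -4 4)² = 28/715, sgn -1
I_A²/I_B² = (625/36036)/(28/715) = 3125/7056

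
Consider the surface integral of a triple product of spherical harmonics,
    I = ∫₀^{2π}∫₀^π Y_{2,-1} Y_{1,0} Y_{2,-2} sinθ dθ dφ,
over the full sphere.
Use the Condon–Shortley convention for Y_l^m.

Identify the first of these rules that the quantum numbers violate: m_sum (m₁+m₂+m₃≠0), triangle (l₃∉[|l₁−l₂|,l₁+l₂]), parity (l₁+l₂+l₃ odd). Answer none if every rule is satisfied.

m_sum

azimuthal sum: -1 + 0 − 2 = -3  ✗
1 ≤ 2 ≤ 3 (triangle on l)
L = 2 + 1 + 2 = 5 (odd)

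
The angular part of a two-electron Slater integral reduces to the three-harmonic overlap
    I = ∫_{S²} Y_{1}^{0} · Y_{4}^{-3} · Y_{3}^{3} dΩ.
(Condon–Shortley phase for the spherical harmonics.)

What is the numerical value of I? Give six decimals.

Checks pass: Σm=0; 8 even; l₃=3∈[3,5].
(2·1+1)(2·4+1)(2·3+1) = 189
Δ: 2! 0! 6! / 9! → 1/252
sum: t=1:−1/36 = -1/36
3j²(1 4 3; 0 0 0) = Δ·Π!·Σ² = 4/63  (sign +1)
sum: t=1:−1/720 = -1/720
3j²(1 4 3; 0 -3 3) = Δ·Π!·Σ² = 1/36  (sign -1)
combine: 4πI² = 189·4/63·1/36 = 1/3
take √, sign -1: I = -0.16286750

-0.162868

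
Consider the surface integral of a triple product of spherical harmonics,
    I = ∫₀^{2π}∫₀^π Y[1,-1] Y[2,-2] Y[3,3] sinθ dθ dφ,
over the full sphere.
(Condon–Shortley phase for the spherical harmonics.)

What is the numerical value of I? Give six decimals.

-0.319865

m-sum 0 ✓  L=6 even ✓  1≤3≤3 ✓
Π(2lᵢ+1) = 3×5×7 = 105
triangle coeff Δ(1,2,3) = 1/105
Σ_t [0,0]: t=0:+1/4 = 1/4
(3j)²=3/35 [(1 2 3; 0 0 0)], sign=-1
Σ_t [0,0]: t=0:+1/48 = 1/48
(3j)²=1/7 [(1 2 3; -1 -2 3)], sign=+1
⇒ 4πI² = 9/7
I = (-1)√(9/7/(4π)) = -0.31986543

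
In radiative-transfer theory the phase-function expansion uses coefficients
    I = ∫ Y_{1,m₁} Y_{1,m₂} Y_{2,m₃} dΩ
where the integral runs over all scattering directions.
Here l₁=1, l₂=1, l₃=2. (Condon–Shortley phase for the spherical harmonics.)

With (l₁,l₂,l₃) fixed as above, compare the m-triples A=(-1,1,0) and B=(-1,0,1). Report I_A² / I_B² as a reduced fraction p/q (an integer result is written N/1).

1/3

Shared (l₁,l₂,l₃)=(1,1,2): N and (l;000)² cancel in I_A²/I_B².
A: Δ = 0!·2!·2!/5! = 1/30; Racah Σ t=0..0: t=0:+1/4 = 1/4; ⇒ 3j(1 1 2; -1 1 0)² = 1/30, sgn +1
B: Δ = 0!·2!·2!/5! = 1/30; Racah Σ t=0..0: t=0:+1/2 = 1/2; ⇒ 3j(1 1 2; -1 0 1)² = 1/10, sgn -1
I_A²/I_B² = (1/30)/(1/10) = 1/3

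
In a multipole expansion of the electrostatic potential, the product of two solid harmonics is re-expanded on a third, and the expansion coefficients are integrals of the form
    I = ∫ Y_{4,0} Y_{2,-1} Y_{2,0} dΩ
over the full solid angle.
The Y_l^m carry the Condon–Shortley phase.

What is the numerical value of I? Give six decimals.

0.000000

0 − 1 + 0 = -1 ≠ 0: azimuthal integral kills it; I = 0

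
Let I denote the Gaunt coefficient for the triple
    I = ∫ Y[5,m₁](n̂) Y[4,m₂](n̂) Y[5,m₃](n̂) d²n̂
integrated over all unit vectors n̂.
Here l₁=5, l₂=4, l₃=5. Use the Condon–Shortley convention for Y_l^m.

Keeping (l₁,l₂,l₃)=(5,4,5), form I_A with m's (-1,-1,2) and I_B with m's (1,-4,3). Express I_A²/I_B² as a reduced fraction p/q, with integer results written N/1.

7/12

l's match ⇒ only the (l;m) 3-j factors differ between A and B.
A: triangle coeff Δ(5,4,5) = 1/3153150; Σ_t [0,3]: t=0:+1/103680 t=1:−1/2880 t=2:+1/1152 t=3:−1/5184 = 7/20736; (3j)²=35/2574 [(5 4 5; -1 -1 2)], sign=-1
B: triangle coeff Δ(5,4,5) = 1/3153150; Σ_t [0,0]: t=0:+1/27648 = 1/27648; (3j)²=10/429 [(5 4 5; 1 -4 3)], sign=+1
I_A²/I_B² = (35/2574)/(10/429) = 7/12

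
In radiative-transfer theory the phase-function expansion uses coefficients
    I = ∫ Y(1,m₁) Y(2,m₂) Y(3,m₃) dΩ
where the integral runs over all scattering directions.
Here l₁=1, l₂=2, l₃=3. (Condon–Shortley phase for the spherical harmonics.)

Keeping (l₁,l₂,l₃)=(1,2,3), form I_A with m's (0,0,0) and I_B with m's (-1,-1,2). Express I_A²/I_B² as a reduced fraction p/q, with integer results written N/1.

9/10

Shared (l₁,l₂,l₃)=(1,2,3): N and (l;000)² cancel in I_A²/I_B².
A: Δ = 0!·2!·4!/7! = 1/105; Racah Σ t=0..0: t=0:+1/4 = 1/4; ⇒ 3j(1 2 3; 0 0 0)² = 3/35, sgn -1
B: Δ = 0!·2!·4!/7! = 1/105; Racah Σ t=0..0: t=0:+1/12 = 1/12; ⇒ 3j(1 2 3; -1 -1 2)² = 2/21, sgn -1
I_A²/I_B² = (3/35)/(2/21) = 9/10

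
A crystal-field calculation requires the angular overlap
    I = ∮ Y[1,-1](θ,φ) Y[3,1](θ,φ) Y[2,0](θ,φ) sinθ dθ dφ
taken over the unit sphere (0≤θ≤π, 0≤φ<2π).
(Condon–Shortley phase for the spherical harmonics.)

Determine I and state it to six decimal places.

-0.202301

Checks pass: Σm=0; 6 even; l₃=2∈[2,4].
(2·1+1)(2·3+1)(2·2+1) = 105
Δ: 2! 0! 4! / 7! → 1/105
sum: t=1:−1/4 = -1/4
3j²(1 3 2; 0 0 0) = Δ·Π!·Σ² = 3/35  (sign -1)
sum: t=2:+1/8 = 1/8
3j²(1 3 2; -1 1 0) = Δ·Π!·Σ² = 2/35  (sign +1)
combine: 4πI² = 105·3/35·2/35 = 18/35
take √, sign -1: I = -0.20230066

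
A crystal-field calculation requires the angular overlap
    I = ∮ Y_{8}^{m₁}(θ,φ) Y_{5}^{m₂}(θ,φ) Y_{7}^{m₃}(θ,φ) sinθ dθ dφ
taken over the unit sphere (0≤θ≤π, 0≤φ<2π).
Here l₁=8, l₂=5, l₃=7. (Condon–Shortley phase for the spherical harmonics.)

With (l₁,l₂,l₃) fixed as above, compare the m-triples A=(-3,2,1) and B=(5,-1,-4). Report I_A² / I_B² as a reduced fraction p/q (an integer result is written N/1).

63/715

Same 8,5,7: normalisation and zero-m 3j drop out of the ratio.
A: Δ: 6! 10! 4! / 21! → 1/814773960; sum: t=3:−1/69672960 t=4:+1/8709120 t=5:−1/8294400 t=6:+1/62208000 = -1/248832000; 3j²(8 5 7; -3 2 1) = Δ·Π!·Σ² = 7/83980  (sign -1)
B: Δ: 6! 10! 4! / 21! → 1/814773960; sum: t=0:+1/522547200 t=1:−1/58060800 t=2:+1/69672960 t=3:−1/783820800 = -1/447897600; 3j²(8 5 7; 5 -1 -4) = Δ·Π!·Σ² = 11/11628  (sign +1)
I_A²/I_B² = (7/83980)/(11/11628) = 63/715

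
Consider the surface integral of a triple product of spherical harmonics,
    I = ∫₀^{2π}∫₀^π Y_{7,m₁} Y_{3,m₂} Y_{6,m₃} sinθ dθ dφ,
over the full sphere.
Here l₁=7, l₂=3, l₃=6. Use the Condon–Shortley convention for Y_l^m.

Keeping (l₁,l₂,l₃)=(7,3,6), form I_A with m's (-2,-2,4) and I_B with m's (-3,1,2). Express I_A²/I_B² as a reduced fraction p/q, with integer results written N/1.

25/24

Shared (l₁,l₂,l₃)=(7,3,6): N and (l;000)² cancel in I_A²/I_B².
A: Δ = 4!·10!·2!/17! = 1/2042040; Racah Σ t=0..1: t=0:+1/8709120 t=1:−1/967680 = -1/1088640; ⇒ 3j(7 3 6; -2 -2 4)² = 800/51051, sgn -1
B: Δ = 4!·10!·2!/17! = 1/2042040; Racah Σ t=2..4: t=2:+1/645120 t=3:−1/181440 t=4:+1/829440 = -1/362880; ⇒ 3j(7 3 6; -3 1 2)² = 256/17017, sgn -1
I_A²/I_B² = (800/51051)/(256/17017) = 25/24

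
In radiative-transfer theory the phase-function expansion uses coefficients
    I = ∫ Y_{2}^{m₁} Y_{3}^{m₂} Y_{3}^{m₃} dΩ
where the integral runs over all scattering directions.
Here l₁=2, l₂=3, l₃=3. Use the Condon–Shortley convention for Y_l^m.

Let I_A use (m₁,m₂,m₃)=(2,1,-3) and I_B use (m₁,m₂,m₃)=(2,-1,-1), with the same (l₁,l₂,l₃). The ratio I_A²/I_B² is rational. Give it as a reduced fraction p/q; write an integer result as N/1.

Same 2,3,3: normalisation and zero-m 3j drop out of the ratio.
A: Δ: 2! 2! 4! / 9! → 1/3780; sum: t=0:+1/96 = 1/96; 3j²(2 3 3; 2 1 -3) = Δ·Π!·Σ² = 1/42  (sign +1)
B: Δ: 2! 2! 4! / 9! → 1/3780; sum: t=0:+1/16 = 1/16; 3j²(2 3 3; 2 -1 -1) = Δ·Π!·Σ² = 2/35  (sign +1)
I_A²/I_B² = (1/42)/(2/35) = 5/12

5/12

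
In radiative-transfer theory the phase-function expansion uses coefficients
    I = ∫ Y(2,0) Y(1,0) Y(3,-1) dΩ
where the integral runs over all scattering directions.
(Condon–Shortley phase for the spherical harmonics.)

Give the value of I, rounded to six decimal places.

Σmᵢ = -1 ≠ 0, so the φ-integral vanishes; I = 0

0.000000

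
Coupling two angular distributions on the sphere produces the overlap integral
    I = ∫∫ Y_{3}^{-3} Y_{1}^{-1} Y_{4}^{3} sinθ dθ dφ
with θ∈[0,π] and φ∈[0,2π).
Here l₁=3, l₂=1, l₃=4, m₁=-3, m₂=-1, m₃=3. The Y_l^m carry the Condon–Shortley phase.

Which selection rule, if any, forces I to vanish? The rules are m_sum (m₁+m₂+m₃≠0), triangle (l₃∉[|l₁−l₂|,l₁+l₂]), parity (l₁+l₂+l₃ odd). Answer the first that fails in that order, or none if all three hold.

Σmᵢ = -1  ✗
l₃∈[|l₁−l₂|,l₁+l₂]=[2,4], have l₃=4
Σlᵢ = 8 ⇒ even

m_sum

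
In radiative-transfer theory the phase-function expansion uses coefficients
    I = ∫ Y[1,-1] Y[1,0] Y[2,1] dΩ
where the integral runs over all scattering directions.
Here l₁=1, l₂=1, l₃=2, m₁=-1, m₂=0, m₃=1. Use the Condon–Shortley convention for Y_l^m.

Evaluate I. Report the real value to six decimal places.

m-sum 0 ✓  L=4 even ✓  0≤2≤2 ✓
Π(2lᵢ+1) = 3×3×5 = 45
triangle coeff Δ(1,1,2) = 1/30
Σ_t [0,0]: t=0:+1/1 = 1/1
(3j)²=2/15 [(1 1 2; 0 0 0)], sign=+1
Σ_t [0,0]: t=0:+1/2 = 1/2
(3j)²=1/10 [(1 1 2; -1 0 1)], sign=-1
⇒ 4πI² = 3/5
I = (-1)√(3/5/(4π)) = -0.21850969

-0.218510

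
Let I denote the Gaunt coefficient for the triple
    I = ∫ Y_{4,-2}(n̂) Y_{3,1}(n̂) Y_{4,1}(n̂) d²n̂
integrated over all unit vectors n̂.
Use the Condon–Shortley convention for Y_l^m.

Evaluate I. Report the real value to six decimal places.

0.000000

Σlᵢ=11 odd — θ-integrand is odd under cosθ→−cosθ; I=0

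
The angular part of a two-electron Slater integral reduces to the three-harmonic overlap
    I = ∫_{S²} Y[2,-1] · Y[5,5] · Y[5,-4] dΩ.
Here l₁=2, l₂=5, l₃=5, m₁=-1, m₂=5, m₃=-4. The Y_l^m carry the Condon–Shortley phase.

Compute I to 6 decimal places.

-0.187924

Rules hold: Σm=0, L=12 even, 3≤5≤7.
N = 5·11·11 = 605
Δ = 2!·2!·8!/13! = 1/38610
Racah Σ t=0..2: t=0:+1/2880 t=1:−1/576 t=2:+1/2880 = -1/960
⇒ 3j(2 5 5; 0 0 0)² = 10/429, sgn +1
Racah Σ t=2..2: t=2:+1/80640 = 1/80640
⇒ 3j(2 5 5; -1 5 -4)² = 9/286, sgn -1
4πI² = N·(3j₀)²·(3jₘ)² = 75/169
I = -1·√(0.443787/4π) = -0.18792404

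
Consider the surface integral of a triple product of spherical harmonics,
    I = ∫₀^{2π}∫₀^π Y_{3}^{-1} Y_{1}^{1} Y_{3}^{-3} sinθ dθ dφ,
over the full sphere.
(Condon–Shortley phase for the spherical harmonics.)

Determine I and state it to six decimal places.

-1 + 1 − 3 = -3 ≠ 0: azimuthal integral kills it; I = 0

0.000000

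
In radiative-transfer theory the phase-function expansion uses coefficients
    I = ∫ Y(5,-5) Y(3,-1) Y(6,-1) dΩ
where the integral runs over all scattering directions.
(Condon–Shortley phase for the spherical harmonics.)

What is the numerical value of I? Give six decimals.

0.000000

-5 − 1 − 1 = -7 ≠ 0: azimuthal integral kills it; I = 0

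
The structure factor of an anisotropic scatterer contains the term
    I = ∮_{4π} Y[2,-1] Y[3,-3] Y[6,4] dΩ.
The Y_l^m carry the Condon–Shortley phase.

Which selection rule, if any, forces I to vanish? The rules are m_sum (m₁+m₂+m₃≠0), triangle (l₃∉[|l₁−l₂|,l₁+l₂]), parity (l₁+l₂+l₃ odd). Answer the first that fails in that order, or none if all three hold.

azimuthal sum: -1 − 3 + 4 = 0  ✓
1 ≤ 6 ≤ 5 (triangle on l)  ✗
L = 2 + 3 + 6 = 11 (odd)

triangle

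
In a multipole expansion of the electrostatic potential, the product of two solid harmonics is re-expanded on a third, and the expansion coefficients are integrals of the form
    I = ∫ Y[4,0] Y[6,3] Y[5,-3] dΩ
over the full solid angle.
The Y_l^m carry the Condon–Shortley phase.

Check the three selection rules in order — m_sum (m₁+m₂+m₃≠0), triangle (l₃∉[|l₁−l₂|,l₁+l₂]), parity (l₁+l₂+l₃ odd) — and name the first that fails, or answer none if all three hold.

parity

m₁+m₂+m₃ = 0 + 3 − 3 = 0  ✓
triangle: |4−6|=2 ≤ l₃=5 ≤ 4+6=10  ✓
parity: l₁+l₂+l₃ = 15 is odd  ✗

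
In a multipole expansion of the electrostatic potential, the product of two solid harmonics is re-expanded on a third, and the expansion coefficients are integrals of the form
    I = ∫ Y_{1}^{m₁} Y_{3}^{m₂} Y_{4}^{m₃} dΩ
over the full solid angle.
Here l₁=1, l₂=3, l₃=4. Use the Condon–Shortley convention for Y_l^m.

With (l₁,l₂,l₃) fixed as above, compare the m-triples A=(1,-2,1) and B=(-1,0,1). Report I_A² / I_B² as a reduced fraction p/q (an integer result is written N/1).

3/10

Shared (l₁,l₂,l₃)=(1,3,4): N and (l;000)² cancel in I_A²/I_B².
A: Δ = 0!·2!·6!/9! = 1/252; Racah Σ t=0..0: t=0:+1/240 = 1/240; ⇒ 3j(1 3 4; 1 -2 1)² = 1/84, sgn -1
B: Δ = 0!·2!·6!/9! = 1/252; Racah Σ t=0..0: t=0:+1/72 = 1/72; ⇒ 3j(1 3 4; -1 0 1)² = 5/126, sgn -1
I_A²/I_B² = (1/84)/(5/126) = 3/10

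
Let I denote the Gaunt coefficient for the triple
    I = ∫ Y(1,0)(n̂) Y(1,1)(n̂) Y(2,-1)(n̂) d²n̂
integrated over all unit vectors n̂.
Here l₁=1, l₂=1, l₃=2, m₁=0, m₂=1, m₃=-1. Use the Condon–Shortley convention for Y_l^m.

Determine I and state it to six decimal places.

m-sum 0 ✓  L=4 even ✓  0≤2≤2 ✓
Π(2lᵢ+1) = 3×3×5 = 45
triangle coeff Δ(1,1,2) = 1/30
Σ_t [0,0]: t=0:+1/1 = 1/1
(3j)²=2/15 [(1 1 2; 0 0 0)], sign=+1
Σ_t [0,0]: t=0:+1/2 = 1/2
(3j)²=1/10 [(1 1 2; 0 1 -1)], sign=-1
⇒ 4πI² = 3/5
I = (-1)√(3/5/(4π)) = -0.21850969

-0.218510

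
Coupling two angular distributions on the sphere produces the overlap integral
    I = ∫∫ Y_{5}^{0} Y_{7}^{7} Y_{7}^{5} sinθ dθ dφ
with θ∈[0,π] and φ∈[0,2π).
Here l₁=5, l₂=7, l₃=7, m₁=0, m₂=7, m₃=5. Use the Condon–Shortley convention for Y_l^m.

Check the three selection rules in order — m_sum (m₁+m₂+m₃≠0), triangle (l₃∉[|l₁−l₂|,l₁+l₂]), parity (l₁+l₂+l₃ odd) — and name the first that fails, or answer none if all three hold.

Σmᵢ = 12  ✗
l₃∈[|l₁−l₂|,l₁+l₂]=[2,12], have l₃=7
Σlᵢ = 19 ⇒ odd

m_sum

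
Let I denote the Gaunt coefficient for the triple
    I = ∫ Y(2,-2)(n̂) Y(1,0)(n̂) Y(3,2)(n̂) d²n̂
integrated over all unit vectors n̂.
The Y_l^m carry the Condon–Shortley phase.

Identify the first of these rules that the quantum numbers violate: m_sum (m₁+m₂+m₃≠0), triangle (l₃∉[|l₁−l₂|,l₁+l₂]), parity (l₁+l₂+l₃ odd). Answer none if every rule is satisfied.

m₁+m₂+m₃ = -2 + 0 + 2 = 0  ✓
triangle: |2−1|=1 ≤ l₃=3 ≤ 2+1=3  ✓
parity: l₁+l₂+l₃ = 6 is even  ✓

none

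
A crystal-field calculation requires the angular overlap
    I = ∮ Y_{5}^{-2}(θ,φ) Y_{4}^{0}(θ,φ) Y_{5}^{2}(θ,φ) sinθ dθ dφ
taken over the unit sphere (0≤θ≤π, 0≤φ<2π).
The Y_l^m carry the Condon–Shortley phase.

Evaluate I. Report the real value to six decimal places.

Checks pass: Σm=0; 14 even; l₃=5∈[1,9].
(2·5+1)(2·4+1)(2·5+1) = 1089
Δ: 4! 6! 4! / 15! → 1/3153150
sum: t=0:+1/69120 t=1:−1/1728 t=2:+1/576 t=3:−1/1728 t=4:+1/69120 = 7/11520
3j²(5 4 5; 0 0 0) = Δ·Π!·Σ² = 2/143  (sign -1)
sum: t=1:−1/25920 t=2:+1/1920 t=3:−1/1728 t=4:+1/20736 = -1/20736
3j²(5 4 5; -2 0 2) = Δ·Π!·Σ² = 1/2574  (sign +1)
combine: 4πI² = 1089·2/143·1/2574 = 1/169
take √, sign -1: I = -0.02169960

-0.021700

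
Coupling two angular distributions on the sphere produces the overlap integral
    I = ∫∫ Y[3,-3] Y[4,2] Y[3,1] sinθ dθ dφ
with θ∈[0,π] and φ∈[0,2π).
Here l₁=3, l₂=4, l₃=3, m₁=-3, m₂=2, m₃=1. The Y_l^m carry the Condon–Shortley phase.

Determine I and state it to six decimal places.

-0.188451

Rules hold: Σm=0, L=10 even, 1≤3≤7.
N = 7·9·7 = 441
Δ = 4!·2!·4!/11! = 1/34650
Racah Σ t=1..3: t=1:−1/72 t=2:+1/16 t=3:−1/72 = 5/144
⇒ 3j(3 4 3; 0 0 0)² = 2/77, sgn -1
Racah Σ t=4..4: t=4:+1/192 = 1/192
⇒ 3j(3 4 3; -3 2 1)² = 3/77, sgn +1
4πI² = N·(3j₀)²·(3jₘ)² = 54/121
I = -1·√(0.446281/4π) = -0.18845135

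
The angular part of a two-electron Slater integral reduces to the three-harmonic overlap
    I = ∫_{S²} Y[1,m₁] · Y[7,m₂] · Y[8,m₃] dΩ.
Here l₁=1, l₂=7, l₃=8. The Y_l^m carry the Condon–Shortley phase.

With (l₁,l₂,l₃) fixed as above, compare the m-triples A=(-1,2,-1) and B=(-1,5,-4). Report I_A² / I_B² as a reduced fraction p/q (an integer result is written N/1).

Same 1,7,8: normalisation and zero-m 3j drop out of the ratio.
A: Δ: 0! 2! 14! / 17! → 1/2040; sum: t=0:+1/87091200 = 1/87091200; 3j²(1 7 8; -1 2 -1) = Δ·Π!·Σ² = 7/680  (sign -1)
B: Δ: 0! 2! 14! / 17! → 1/2040; sum: t=0:+1/1916006400 = 1/1916006400; 3j²(1 7 8; -1 5 -4) = Δ·Π!·Σ² = 1/340  (sign +1)
I_A²/I_B² = (7/680)/(1/340) = 7/2

7/2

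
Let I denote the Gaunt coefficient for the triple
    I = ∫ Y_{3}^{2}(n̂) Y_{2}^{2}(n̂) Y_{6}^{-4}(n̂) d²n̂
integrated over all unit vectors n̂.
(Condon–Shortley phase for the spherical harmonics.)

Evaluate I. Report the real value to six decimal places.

|3−2|≤6≤3+2 violated ⇒ I = 0

0.000000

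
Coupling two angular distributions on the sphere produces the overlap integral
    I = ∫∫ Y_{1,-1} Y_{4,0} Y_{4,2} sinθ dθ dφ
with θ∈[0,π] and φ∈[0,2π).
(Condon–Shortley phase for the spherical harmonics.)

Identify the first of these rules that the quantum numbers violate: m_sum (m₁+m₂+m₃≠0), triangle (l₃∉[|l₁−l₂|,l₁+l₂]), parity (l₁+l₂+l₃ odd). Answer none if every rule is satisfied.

m_sum

azimuthal sum: -1 + 0 + 2 = 1  ✗
3 ≤ 4 ≤ 5 (triangle on l)
L = 1 + 4 + 4 = 9 (odd)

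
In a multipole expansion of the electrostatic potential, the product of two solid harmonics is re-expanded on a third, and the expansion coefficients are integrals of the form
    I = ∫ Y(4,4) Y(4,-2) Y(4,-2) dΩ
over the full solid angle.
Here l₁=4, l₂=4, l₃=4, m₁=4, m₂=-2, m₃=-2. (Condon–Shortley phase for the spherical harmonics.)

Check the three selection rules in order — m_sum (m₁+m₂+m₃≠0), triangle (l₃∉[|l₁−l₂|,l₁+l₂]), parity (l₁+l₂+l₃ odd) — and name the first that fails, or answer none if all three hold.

azimuthal sum: 4 − 2 − 2 = 0  ✓
0 ≤ 4 ≤ 8 (triangle on l)  ✓
L = 4 + 4 + 4 = 12 (even)  ✓

none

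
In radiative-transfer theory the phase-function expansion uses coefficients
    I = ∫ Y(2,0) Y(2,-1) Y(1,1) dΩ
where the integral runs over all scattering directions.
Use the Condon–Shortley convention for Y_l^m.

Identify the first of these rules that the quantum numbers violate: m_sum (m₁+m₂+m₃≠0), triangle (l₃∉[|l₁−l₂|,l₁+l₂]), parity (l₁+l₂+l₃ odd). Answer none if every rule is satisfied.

Σmᵢ = 0  ✓
l₃∈[|l₁−l₂|,l₁+l₂]=[0,4], have l₃=1  ✓
Σlᵢ = 5 ⇒ odd  ✗

parity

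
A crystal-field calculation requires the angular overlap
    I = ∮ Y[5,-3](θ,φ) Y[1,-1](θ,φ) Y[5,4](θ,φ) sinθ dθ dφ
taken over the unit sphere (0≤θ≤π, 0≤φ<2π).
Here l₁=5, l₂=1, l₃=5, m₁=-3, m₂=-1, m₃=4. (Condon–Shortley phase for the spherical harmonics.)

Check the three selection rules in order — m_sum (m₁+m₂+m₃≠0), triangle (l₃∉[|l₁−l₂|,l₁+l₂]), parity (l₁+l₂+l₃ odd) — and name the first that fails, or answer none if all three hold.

m₁+m₂+m₃ = -3 − 1 + 4 = 0  ✓
triangle: |5−1|=4 ≤ l₃=5 ≤ 5+1=6  ✓
parity: l₁+l₂+l₃ = 11 is odd  ✗

parity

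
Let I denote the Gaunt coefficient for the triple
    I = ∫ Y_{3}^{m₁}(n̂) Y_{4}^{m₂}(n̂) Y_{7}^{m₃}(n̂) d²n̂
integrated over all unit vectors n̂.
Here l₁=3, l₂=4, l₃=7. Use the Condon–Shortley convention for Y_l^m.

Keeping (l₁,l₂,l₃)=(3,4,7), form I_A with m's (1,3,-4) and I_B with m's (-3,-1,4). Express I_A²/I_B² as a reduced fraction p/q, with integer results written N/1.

Shared (l₁,l₂,l₃)=(3,4,7): N and (l;000)² cancel in I_A²/I_B².
A: Δ = 0!·6!·8!/15! = 1/45045; Racah Σ t=0..0: t=0:+1/241920 = 1/241920; ⇒ 3j(3 4 7; 1 3 -4)² = 2/91, sgn -1
B: Δ = 0!·6!·8!/15! = 1/45045; Racah Σ t=0..0: t=0:+1/518400 = 1/518400; ⇒ 3j(3 4 7; -3 -1 4)² = 2/195, sgn -1
I_A²/I_B² = (2/91)/(2/195) = 15/7

15/7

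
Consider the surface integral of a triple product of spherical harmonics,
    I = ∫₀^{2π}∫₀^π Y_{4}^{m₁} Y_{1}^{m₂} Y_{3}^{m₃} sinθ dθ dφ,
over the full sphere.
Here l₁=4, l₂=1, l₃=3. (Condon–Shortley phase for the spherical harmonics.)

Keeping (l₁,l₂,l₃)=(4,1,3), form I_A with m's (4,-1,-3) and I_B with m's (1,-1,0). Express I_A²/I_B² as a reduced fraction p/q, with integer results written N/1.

Shared (l₁,l₂,l₃)=(4,1,3): N and (l;000)² cancel in I_A²/I_B².
A: Δ = 2!·6!·0!/9! = 1/252; Racah Σ t=0..0: t=0:+1/1440 = 1/1440; ⇒ 3j(4 1 3; 4 -1 -3)² = 1/9, sgn +1
B: Δ = 2!·6!·0!/9! = 1/252; Racah Σ t=0..0: t=0:+1/72 = 1/72; ⇒ 3j(4 1 3; 1 -1 0)² = 5/126, sgn -1
I_A²/I_B² = (1/9)/(5/126) = 14/5

14/5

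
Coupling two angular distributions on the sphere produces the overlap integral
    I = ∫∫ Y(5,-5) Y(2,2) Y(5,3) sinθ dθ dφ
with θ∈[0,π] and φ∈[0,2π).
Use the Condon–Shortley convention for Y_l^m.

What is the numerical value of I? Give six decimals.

0.088588

Rules hold: Σm=0, L=12 even, 3≤5≤7.
N = 11·5·11 = 605
Δ = 2!·8!·2!/13! = 1/38610
Racah Σ t=0..2: t=0:+1/2880 t=1:−1/576 t=2:+1/2880 = -1/960
⇒ 3j(5 2 5; 0 0 0)² = 10/429, sgn +1
Racah Σ t=2..2: t=2:+1/161280 = 1/161280
⇒ 3j(5 2 5; -5 2 3)² = 1/143, sgn +1
4πI² = N·(3j₀)²·(3jₘ)² = 50/507
I = +1·√(0.0986193/4π) = 0.08858824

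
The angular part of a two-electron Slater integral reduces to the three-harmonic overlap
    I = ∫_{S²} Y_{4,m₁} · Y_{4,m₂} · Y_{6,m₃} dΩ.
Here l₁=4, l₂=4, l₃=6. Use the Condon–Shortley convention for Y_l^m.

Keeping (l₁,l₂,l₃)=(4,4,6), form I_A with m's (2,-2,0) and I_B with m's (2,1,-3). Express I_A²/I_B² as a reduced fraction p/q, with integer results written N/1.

Same 4,4,6: normalisation and zero-m 3j drop out of the ratio.
A: Δ: 2! 6! 6! / 15! → 1/1261260; sum: t=0:+1/4608 t=1:−1/14400 t=2:+1/1036800 = 77/518400; 3j²(4 4 6; 2 -2 0) = Δ·Π!·Σ² = 11/585  (sign +1)
B: Δ: 2! 6! 6! / 15! → 1/1261260; sum: t=0:+1/11520 t=1:−1/5760 t=2:+1/51840 = -7/103680; 3j²(4 4 6; 2 1 -3) = Δ·Π!·Σ² = 7/858  (sign +1)
I_A²/I_B² = (11/585)/(7/858) = 242/105

242/105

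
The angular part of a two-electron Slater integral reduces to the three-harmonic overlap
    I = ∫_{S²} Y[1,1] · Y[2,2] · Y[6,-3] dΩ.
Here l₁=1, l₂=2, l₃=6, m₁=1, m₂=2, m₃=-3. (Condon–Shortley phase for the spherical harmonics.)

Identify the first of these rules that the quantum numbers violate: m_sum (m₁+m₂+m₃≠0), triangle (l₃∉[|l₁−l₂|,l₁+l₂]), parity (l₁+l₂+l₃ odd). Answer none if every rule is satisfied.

triangle

azimuthal sum: 1 + 2 − 3 = 0  ✓
1 ≤ 6 ≤ 3 (triangle on l)  ✗
L = 1 + 2 + 6 = 9 (odd)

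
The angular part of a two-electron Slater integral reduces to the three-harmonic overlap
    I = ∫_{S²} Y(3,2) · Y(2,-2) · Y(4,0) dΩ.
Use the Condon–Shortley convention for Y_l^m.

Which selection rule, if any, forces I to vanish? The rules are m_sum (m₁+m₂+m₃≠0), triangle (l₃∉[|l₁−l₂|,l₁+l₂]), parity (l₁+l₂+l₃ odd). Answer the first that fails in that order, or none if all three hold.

parity

m₁+m₂+m₃ = 2 − 2 + 0 = 0  ✓
triangle: |3−2|=1 ≤ l₃=4 ≤ 3+2=5  ✓
parity: l₁+l₂+l₃ = 9 is odd  ✗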